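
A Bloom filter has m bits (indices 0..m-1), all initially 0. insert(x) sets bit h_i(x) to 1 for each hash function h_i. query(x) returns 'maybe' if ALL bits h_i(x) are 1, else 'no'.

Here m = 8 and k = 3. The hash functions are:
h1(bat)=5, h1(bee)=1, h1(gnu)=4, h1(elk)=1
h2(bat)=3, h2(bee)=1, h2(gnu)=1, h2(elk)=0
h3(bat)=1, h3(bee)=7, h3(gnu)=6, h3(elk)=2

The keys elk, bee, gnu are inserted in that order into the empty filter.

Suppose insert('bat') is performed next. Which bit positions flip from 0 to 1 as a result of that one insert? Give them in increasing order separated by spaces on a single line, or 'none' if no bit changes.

Start: bits=00000000
After insert 'elk': sets bits 0 1 2 -> bits=11100000
After insert 'bee': sets bits 1 7 -> bits=11100001
After insert 'gnu': sets bits 1 4 6 -> bits=11101011
insert 'bat' would touch bits 1 3 5; currently bit1=1, bit3=0, bit5=0
Bits that are 0 among those (would change 0->1): 3 5

Answer: 3 5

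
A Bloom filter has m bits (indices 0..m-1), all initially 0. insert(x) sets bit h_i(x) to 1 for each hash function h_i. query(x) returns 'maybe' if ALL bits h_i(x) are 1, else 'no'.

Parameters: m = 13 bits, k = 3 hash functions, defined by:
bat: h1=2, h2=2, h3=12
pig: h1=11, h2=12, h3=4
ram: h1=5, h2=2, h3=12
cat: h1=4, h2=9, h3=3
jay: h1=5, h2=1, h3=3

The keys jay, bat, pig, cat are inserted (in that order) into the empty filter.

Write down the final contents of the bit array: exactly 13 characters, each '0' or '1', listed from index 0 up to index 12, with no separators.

Answer: 0111110001011

Derivation:
Start: bits=0000000000000
After insert 'jay': sets bits 1 3 5 -> bits=0101010000000
After insert 'bat': sets bits 2 12 -> bits=0111010000001
After insert 'pig': sets bits 4 11 12 -> bits=0111110000011
After insert 'cat': sets bits 3 4 9 -> bits=0111110001011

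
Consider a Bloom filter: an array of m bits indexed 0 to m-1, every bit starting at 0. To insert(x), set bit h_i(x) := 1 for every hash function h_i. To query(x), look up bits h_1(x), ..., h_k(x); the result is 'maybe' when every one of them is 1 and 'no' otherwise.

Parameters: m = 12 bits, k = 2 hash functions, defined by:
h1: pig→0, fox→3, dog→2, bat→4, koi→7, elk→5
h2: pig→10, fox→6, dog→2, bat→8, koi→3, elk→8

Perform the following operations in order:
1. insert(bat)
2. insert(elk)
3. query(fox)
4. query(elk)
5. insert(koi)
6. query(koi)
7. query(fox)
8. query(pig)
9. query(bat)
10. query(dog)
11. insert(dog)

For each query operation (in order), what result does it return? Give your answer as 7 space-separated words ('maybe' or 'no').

Start: bits=000000000000
Op 1: insert bat -> sets bits 4 8 -> bits=000010001000
Op 2: insert elk -> sets bits 5 8 -> bits=000011001000
Op 3: query fox -> checks bit3=0, bit6=0 (has a 0) -> no
Op 4: query elk -> checks bit5=1, bit8=1 (all 1) -> maybe
Op 5: insert koi -> sets bits 3 7 -> bits=000111011000
Op 6: query koi -> checks bit3=1, bit7=1 (all 1) -> maybe
Op 7: query fox -> checks bit3=1, bit6=0 (has a 0) -> no
Op 8: query pig -> checks bit0=0, bit10=0 (has a 0) -> no
Op 9: query bat -> checks bit4=1, bit8=1 (all 1) -> maybe
Op 10: query dog -> checks bit2=0 (has a 0) -> no
Op 11: insert dog -> sets bits 2 -> bits=001111011000
Query results in order: no maybe maybe no no maybe no

Answer: no maybe maybe no no maybe no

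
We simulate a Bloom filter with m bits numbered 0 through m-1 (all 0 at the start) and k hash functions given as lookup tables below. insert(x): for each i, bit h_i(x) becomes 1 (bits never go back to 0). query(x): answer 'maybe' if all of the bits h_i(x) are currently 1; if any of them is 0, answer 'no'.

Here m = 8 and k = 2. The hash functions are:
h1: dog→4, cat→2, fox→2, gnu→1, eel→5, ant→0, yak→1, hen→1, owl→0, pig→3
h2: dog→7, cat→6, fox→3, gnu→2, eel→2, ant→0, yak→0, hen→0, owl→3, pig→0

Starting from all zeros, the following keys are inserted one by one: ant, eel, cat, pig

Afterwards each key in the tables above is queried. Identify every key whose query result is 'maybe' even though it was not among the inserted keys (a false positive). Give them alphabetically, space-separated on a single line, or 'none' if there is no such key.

Answer: fox owl

Derivation:
Start: bits=00000000
After insert 'ant': sets bits 0 -> bits=10000000
After insert 'eel': sets bits 2 5 -> bits=10100100
After insert 'cat': sets bits 2 6 -> bits=10100110
After insert 'pig': sets bits 0 3 -> bits=10110110
Not inserted: dog fox gnu hen owl yak — query each against bits=10110110:
query dog: checks bit4=0, bit7=0 (has a 0) -> no => not a false positive
query fox: checks bit2=1, bit3=1 (all 1) -> maybe => FALSE POSITIVE
query gnu: checks bit1=0, bit2=1 (has a 0) -> no => not a false positive
query hen: checks bit0=1, bit1=0 (has a 0) -> no => not a false positive
query owl: checks bit0=1, bit3=1 (all 1) -> maybe => FALSE POSITIVE
query yak: checks bit0=1, bit1=0 (has a 0) -> no => not a false positive
False positives (alphabetical): fox owl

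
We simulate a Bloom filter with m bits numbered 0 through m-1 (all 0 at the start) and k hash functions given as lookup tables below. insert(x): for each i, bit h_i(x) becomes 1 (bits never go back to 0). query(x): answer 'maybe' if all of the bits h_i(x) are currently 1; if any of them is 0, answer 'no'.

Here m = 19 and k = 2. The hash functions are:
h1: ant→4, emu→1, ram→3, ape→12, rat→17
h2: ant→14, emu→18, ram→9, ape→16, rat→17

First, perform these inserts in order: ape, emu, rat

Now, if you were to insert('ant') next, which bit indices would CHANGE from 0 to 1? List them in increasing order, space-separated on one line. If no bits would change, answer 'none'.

Answer: 4 14

Derivation:
Start: bits=0000000000000000000
After insert 'ape': sets bits 12 16 -> bits=0000000000001000100
After insert 'emu': sets bits 1 18 -> bits=0100000000001000101
After insert 'rat': sets bits 17 -> bits=0100000000001000111
insert 'ant' would touch bits 4 14; currently bit4=0, bit14=0
Bits that are 0 among those (would change 0->1): 4 14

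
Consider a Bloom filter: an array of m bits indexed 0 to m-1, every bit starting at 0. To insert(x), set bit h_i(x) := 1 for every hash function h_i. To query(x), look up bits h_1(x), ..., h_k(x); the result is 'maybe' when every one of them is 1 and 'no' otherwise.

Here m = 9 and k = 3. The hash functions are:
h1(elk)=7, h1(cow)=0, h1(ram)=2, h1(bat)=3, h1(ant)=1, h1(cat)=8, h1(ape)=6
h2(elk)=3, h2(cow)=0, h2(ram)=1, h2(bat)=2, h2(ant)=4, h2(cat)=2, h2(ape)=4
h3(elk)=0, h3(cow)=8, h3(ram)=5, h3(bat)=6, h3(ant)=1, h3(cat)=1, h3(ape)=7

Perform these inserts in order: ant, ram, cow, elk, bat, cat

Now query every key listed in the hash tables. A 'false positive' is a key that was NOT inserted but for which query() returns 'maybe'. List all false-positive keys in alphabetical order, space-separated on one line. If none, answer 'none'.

Answer: ape

Derivation:
Start: bits=000000000
After insert 'ant': sets bits 1 4 -> bits=010010000
After insert 'ram': sets bits 1 2 5 -> bits=011011000
After insert 'cow': sets bits 0 8 -> bits=111011001
After insert 'elk': sets bits 0 3 7 -> bits=111111011
After insert 'bat': sets bits 2 3 6 -> bits=111111111
After insert 'cat': sets bits 1 2 8 -> bits=111111111
Not inserted: ape — query each against bits=111111111:
query ape: checks bit4=1, bit6=1, bit7=1 (all 1) -> maybe => FALSE POSITIVE
False positives (alphabetical): ape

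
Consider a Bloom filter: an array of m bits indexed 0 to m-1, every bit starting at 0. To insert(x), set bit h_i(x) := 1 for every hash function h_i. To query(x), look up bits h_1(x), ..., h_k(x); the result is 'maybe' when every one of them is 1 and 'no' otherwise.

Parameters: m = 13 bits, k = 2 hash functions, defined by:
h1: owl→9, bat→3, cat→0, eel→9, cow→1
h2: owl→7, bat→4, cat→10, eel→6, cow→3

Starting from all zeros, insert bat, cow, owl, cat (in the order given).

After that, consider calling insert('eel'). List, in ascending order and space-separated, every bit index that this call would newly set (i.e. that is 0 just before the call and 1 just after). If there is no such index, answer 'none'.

Answer: 6

Derivation:
Start: bits=0000000000000
After insert 'bat': sets bits 3 4 -> bits=0001100000000
After insert 'cow': sets bits 1 3 -> bits=0101100000000
After insert 'owl': sets bits 7 9 -> bits=0101100101000
After insert 'cat': sets bits 0 10 -> bits=1101100101100
insert 'eel' would touch bits 6 9; currently bit6=0, bit9=1
Bits that are 0 among those (would change 0->1): 6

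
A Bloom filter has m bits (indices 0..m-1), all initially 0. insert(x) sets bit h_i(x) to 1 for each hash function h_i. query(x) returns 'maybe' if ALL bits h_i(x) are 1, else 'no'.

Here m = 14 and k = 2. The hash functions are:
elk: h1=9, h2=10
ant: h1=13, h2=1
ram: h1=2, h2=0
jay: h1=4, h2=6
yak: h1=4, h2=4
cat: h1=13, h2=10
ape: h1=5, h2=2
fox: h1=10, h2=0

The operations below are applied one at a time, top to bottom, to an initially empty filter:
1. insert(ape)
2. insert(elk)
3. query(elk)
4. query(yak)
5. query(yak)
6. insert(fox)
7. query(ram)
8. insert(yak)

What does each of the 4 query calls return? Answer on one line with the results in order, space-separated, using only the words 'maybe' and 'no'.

Start: bits=00000000000000
Op 1: insert ape -> sets bits 2 5 -> bits=00100100000000
Op 2: insert elk -> sets bits 9 10 -> bits=00100100011000
Op 3: query elk -> checks bit9=1, bit10=1 (all 1) -> maybe
Op 4: query yak -> checks bit4=0 (has a 0) -> no
Op 5: query yak -> checks bit4=0 (has a 0) -> no
Op 6: insert fox -> sets bits 0 10 -> bits=10100100011000
Op 7: query ram -> checks bit0=1, bit2=1 (all 1) -> maybe
Op 8: insert yak -> sets bits 4 -> bits=10101100011000
Query results in order: maybe no no maybe

Answer: maybe no no maybe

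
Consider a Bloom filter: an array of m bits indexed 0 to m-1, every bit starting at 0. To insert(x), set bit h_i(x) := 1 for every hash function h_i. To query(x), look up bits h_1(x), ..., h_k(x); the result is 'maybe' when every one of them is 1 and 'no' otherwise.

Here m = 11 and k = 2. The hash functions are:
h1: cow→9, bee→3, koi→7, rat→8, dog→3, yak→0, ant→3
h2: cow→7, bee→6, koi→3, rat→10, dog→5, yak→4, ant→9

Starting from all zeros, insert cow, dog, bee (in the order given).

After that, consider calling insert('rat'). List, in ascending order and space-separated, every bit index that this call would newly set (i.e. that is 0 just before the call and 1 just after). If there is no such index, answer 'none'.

Answer: 8 10

Derivation:
Start: bits=00000000000
After insert 'cow': sets bits 7 9 -> bits=00000001010
After insert 'dog': sets bits 3 5 -> bits=00010101010
After insert 'bee': sets bits 3 6 -> bits=00010111010
insert 'rat' would touch bits 8 10; currently bit8=0, bit10=0
Bits that are 0 among those (would change 0->1): 8 10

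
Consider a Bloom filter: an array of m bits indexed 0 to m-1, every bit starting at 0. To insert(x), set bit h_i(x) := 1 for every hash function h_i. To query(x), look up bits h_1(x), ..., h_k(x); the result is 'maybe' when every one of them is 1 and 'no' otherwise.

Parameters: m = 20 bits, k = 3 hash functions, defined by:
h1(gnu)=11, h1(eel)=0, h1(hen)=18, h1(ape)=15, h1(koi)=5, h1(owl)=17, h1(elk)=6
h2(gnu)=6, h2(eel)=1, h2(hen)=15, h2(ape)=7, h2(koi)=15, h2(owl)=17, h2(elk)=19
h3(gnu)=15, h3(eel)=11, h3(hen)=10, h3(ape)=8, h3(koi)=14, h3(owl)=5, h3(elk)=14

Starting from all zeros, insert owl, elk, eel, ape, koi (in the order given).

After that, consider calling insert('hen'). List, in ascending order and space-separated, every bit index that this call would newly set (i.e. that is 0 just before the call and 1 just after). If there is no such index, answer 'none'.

Start: bits=00000000000000000000
After insert 'owl': sets bits 5 17 -> bits=00000100000000000100
After insert 'elk': sets bits 6 14 19 -> bits=00000110000000100101
After insert 'eel': sets bits 0 1 11 -> bits=11000110000100100101
After insert 'ape': sets bits 7 8 15 -> bits=11000111100100110101
After insert 'koi': sets bits 5 14 15 -> bits=11000111100100110101
insert 'hen' would touch bits 10 15 18; currently bit10=0, bit15=1, bit18=0
Bits that are 0 among those (would change 0->1): 10 18

Answer: 10 18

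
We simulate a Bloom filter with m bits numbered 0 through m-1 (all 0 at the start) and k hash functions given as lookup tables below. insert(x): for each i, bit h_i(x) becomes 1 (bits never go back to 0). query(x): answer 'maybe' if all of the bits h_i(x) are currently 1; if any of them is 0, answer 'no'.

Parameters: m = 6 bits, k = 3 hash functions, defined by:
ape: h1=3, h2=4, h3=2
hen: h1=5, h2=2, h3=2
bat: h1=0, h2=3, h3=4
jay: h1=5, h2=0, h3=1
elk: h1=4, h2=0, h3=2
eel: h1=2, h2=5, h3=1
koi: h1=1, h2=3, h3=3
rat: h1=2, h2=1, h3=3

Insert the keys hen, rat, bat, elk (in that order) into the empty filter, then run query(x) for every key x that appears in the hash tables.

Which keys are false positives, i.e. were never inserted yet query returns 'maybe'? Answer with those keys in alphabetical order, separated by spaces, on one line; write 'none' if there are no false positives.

Answer: ape eel jay koi

Derivation:
Start: bits=000000
After insert 'hen': sets bits 2 5 -> bits=001001
After insert 'rat': sets bits 1 2 3 -> bits=011101
After insert 'bat': sets bits 0 3 4 -> bits=111111
After insert 'elk': sets bits 0 2 4 -> bits=111111
Not inserted: ape eel jay koi — query each against bits=111111:
query ape: checks bit2=1, bit3=1, bit4=1 (all 1) -> maybe => FALSE POSITIVE
query eel: checks bit1=1, bit2=1, bit5=1 (all 1) -> maybe => FALSE POSITIVE
query jay: checks bit0=1, bit1=1, bit5=1 (all 1) -> maybe => FALSE POSITIVE
query koi: checks bit1=1, bit3=1 (all 1) -> maybe => FALSE POSITIVE
False positives (alphabetical): ape eel jay koi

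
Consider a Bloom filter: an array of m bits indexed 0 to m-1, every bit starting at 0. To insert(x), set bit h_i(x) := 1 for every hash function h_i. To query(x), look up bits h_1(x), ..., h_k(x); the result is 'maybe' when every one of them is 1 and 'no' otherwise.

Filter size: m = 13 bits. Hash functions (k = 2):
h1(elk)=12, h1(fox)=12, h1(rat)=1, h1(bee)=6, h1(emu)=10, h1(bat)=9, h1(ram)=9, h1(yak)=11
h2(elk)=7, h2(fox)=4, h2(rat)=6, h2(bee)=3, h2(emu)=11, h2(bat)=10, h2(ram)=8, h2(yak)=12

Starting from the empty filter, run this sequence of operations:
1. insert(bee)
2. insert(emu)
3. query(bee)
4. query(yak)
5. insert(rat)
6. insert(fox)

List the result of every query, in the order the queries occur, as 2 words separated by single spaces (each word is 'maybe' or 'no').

Start: bits=0000000000000
Op 1: insert bee -> sets bits 3 6 -> bits=0001001000000
Op 2: insert emu -> sets bits 10 11 -> bits=0001001000110
Op 3: query bee -> checks bit3=1, bit6=1 (all 1) -> maybe
Op 4: query yak -> checks bit11=1, bit12=0 (has a 0) -> no
Op 5: insert rat -> sets bits 1 6 -> bits=0101001000110
Op 6: insert fox -> sets bits 4 12 -> bits=0101101000111
Query results in order: maybe no

Answer: maybe no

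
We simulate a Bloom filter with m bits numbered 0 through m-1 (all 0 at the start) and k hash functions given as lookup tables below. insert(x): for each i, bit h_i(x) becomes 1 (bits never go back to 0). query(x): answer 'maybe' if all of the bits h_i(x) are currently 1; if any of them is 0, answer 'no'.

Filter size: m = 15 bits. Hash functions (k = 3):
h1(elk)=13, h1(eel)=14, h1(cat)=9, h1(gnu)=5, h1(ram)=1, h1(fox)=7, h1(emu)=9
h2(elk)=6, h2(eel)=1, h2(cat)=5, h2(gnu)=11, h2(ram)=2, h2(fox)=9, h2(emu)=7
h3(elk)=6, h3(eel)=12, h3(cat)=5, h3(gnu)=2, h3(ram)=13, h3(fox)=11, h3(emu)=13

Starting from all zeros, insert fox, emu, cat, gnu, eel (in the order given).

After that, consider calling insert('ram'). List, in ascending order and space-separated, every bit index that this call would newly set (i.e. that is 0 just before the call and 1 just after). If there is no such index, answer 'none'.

Answer: none

Derivation:
Start: bits=000000000000000
After insert 'fox': sets bits 7 9 11 -> bits=000000010101000
After insert 'emu': sets bits 7 9 13 -> bits=000000010101010
After insert 'cat': sets bits 5 9 -> bits=000001010101010
After insert 'gnu': sets bits 2 5 11 -> bits=001001010101010
After insert 'eel': sets bits 1 12 14 -> bits=011001010101111
insert 'ram' would touch bits 1 2 13; currently bit1=1, bit2=1, bit13=1
Bits that are 0 among those (would change 0->1): none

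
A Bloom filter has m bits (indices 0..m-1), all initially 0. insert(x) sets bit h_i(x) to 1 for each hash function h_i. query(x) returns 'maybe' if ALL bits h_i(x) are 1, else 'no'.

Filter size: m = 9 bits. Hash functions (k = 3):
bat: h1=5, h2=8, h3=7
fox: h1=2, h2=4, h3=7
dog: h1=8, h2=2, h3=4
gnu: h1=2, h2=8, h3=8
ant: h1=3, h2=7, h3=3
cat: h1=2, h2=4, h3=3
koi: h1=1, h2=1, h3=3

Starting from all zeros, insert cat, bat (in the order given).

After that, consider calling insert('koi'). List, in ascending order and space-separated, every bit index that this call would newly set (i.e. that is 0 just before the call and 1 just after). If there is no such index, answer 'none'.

Answer: 1

Derivation:
Start: bits=000000000
After insert 'cat': sets bits 2 3 4 -> bits=001110000
After insert 'bat': sets bits 5 7 8 -> bits=001111011
insert 'koi' would touch bits 1 3; currently bit1=0, bit3=1
Bits that are 0 among those (would change 0->1): 1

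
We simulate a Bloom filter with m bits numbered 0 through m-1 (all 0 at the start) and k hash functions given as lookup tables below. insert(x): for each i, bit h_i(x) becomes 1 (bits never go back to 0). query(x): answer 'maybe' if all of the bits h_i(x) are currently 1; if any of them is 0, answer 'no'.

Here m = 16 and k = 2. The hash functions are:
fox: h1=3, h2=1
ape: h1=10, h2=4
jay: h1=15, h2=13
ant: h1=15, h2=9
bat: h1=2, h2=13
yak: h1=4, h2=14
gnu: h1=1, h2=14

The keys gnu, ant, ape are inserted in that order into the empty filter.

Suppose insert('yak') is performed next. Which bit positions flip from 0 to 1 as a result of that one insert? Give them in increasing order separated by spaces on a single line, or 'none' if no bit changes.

Answer: none

Derivation:
Start: bits=0000000000000000
After insert 'gnu': sets bits 1 14 -> bits=0100000000000010
After insert 'ant': sets bits 9 15 -> bits=0100000001000011
After insert 'ape': sets bits 4 10 -> bits=0100100001100011
insert 'yak' would touch bits 4 14; currently bit4=1, bit14=1
Bits that are 0 among those (would change 0->1): none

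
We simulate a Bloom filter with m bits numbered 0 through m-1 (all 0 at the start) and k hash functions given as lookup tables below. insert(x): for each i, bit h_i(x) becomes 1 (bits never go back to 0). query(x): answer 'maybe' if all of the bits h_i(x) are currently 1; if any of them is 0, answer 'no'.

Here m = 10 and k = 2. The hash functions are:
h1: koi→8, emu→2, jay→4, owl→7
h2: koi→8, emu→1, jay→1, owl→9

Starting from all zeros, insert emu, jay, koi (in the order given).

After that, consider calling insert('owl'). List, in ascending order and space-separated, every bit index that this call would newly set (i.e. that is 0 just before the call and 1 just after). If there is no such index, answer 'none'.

Start: bits=0000000000
After insert 'emu': sets bits 1 2 -> bits=0110000000
After insert 'jay': sets bits 1 4 -> bits=0110100000
After insert 'koi': sets bits 8 -> bits=0110100010
insert 'owl' would touch bits 7 9; currently bit7=0, bit9=0
Bits that are 0 among those (would change 0->1): 7 9

Answer: 7 9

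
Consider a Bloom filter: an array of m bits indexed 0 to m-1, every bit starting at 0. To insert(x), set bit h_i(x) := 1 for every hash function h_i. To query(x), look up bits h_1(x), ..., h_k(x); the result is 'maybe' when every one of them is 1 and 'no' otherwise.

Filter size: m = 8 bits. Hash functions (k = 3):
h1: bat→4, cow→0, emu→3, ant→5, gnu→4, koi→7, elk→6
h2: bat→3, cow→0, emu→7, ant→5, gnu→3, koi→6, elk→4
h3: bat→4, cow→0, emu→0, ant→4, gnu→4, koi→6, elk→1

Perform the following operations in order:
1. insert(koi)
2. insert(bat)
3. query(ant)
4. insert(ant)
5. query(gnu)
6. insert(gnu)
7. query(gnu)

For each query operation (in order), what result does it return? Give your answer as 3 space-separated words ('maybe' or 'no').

Answer: no maybe maybe

Derivation:
Start: bits=00000000
Op 1: insert koi -> sets bits 6 7 -> bits=00000011
Op 2: insert bat -> sets bits 3 4 -> bits=00011011
Op 3: query ant -> checks bit4=1, bit5=0 (has a 0) -> no
Op 4: insert ant -> sets bits 4 5 -> bits=00011111
Op 5: query gnu -> checks bit3=1, bit4=1 (all 1) -> maybe
Op 6: insert gnu -> sets bits 3 4 -> bits=00011111
Op 7: query gnu -> checks bit3=1, bit4=1 (all 1) -> maybe
Query results in order: no maybe maybe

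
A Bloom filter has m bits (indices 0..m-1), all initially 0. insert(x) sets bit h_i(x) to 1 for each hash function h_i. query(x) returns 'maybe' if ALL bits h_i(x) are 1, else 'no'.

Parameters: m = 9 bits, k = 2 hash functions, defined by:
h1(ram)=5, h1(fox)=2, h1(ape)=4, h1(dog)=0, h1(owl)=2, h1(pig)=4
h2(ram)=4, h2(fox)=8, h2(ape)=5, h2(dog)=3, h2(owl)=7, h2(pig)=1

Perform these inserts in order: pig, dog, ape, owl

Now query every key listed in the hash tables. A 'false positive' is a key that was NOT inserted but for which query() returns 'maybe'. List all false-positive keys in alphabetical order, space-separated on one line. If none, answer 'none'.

Start: bits=000000000
After insert 'pig': sets bits 1 4 -> bits=010010000
After insert 'dog': sets bits 0 3 -> bits=110110000
After insert 'ape': sets bits 4 5 -> bits=110111000
After insert 'owl': sets bits 2 7 -> bits=111111010
Not inserted: fox ram — query each against bits=111111010:
query fox: checks bit2=1, bit8=0 (has a 0) -> no => not a false positive
query ram: checks bit4=1, bit5=1 (all 1) -> maybe => FALSE POSITIVE
False positives (alphabetical): ram

Answer: ram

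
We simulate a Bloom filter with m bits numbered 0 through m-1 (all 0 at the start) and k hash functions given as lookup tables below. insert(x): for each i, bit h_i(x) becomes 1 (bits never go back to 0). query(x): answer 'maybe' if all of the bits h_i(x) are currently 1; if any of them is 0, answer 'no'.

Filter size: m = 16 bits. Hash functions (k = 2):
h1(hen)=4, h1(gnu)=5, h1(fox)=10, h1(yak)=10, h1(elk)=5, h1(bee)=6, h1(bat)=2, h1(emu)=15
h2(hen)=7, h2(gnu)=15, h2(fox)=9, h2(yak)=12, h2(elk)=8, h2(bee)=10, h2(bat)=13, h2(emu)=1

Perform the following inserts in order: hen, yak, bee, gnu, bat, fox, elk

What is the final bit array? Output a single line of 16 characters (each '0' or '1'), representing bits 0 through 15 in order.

Answer: 0010111111101101

Derivation:
Start: bits=0000000000000000
After insert 'hen': sets bits 4 7 -> bits=0000100100000000
After insert 'yak': sets bits 10 12 -> bits=0000100100101000
After insert 'bee': sets bits 6 10 -> bits=0000101100101000
After insert 'gnu': sets bits 5 15 -> bits=0000111100101001
After insert 'bat': sets bits 2 13 -> bits=0010111100101101
After insert 'fox': sets bits 9 10 -> bits=0010111101101101
After insert 'elk': sets bits 5 8 -> bits=0010111111101101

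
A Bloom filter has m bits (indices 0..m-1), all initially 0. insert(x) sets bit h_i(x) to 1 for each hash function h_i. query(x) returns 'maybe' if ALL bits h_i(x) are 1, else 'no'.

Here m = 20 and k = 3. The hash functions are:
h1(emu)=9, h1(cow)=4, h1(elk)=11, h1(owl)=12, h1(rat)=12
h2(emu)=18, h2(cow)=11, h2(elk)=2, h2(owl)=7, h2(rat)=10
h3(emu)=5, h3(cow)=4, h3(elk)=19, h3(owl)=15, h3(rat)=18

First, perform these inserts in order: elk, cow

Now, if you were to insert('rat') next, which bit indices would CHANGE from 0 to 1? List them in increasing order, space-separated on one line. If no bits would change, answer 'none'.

Answer: 10 12 18

Derivation:
Start: bits=00000000000000000000
After insert 'elk': sets bits 2 11 19 -> bits=00100000000100000001
After insert 'cow': sets bits 4 11 -> bits=00101000000100000001
insert 'rat' would touch bits 10 12 18; currently bit10=0, bit12=0, bit18=0
Bits that are 0 among those (would change 0->1): 10 12 18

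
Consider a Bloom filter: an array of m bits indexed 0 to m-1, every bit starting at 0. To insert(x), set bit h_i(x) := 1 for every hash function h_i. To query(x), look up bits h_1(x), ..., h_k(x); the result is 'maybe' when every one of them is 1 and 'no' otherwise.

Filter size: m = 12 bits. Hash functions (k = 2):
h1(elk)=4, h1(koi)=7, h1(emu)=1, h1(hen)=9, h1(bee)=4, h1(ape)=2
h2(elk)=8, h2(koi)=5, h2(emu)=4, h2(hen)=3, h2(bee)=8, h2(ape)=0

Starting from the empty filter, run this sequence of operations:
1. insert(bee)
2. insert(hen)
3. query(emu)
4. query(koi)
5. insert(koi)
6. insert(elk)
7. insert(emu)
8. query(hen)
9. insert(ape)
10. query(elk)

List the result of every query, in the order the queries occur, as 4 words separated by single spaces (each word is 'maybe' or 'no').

Start: bits=000000000000
Op 1: insert bee -> sets bits 4 8 -> bits=000010001000
Op 2: insert hen -> sets bits 3 9 -> bits=000110001100
Op 3: query emu -> checks bit1=0, bit4=1 (has a 0) -> no
Op 4: query koi -> checks bit5=0, bit7=0 (has a 0) -> no
Op 5: insert koi -> sets bits 5 7 -> bits=000111011100
Op 6: insert elk -> sets bits 4 8 -> bits=000111011100
Op 7: insert emu -> sets bits 1 4 -> bits=010111011100
Op 8: query hen -> checks bit3=1, bit9=1 (all 1) -> maybe
Op 9: insert ape -> sets bits 0 2 -> bits=111111011100
Op 10: query elk -> checks bit4=1, bit8=1 (all 1) -> maybe
Query results in order: no no maybe maybe

Answer: no no maybe maybe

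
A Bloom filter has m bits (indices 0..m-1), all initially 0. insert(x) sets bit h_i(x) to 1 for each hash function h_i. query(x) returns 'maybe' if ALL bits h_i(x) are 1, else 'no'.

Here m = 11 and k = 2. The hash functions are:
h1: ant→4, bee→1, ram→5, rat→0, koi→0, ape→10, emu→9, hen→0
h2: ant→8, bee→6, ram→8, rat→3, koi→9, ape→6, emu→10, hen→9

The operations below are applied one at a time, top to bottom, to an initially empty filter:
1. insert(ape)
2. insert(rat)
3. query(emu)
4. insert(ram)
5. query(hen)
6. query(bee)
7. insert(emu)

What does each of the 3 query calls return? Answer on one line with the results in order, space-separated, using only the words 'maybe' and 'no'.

Answer: no no no

Derivation:
Start: bits=00000000000
Op 1: insert ape -> sets bits 6 10 -> bits=00000010001
Op 2: insert rat -> sets bits 0 3 -> bits=10010010001
Op 3: query emu -> checks bit9=0, bit10=1 (has a 0) -> no
Op 4: insert ram -> sets bits 5 8 -> bits=10010110101
Op 5: query hen -> checks bit0=1, bit9=0 (has a 0) -> no
Op 6: query bee -> checks bit1=0, bit6=1 (has a 0) -> no
Op 7: insert emu -> sets bits 9 10 -> bits=10010110111
Query results in order: no no no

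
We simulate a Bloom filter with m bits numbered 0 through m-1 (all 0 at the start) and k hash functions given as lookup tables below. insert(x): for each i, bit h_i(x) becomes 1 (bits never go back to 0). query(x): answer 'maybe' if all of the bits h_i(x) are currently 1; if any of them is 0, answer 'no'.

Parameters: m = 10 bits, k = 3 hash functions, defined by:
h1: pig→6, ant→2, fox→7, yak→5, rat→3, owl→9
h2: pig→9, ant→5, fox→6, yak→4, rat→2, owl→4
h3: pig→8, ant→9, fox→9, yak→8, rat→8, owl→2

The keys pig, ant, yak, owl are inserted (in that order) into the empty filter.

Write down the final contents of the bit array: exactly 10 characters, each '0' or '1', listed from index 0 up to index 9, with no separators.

Answer: 0010111011

Derivation:
Start: bits=0000000000
After insert 'pig': sets bits 6 8 9 -> bits=0000001011
After insert 'ant': sets bits 2 5 9 -> bits=0010011011
After insert 'yak': sets bits 4 5 8 -> bits=0010111011
After insert 'owl': sets bits 2 4 9 -> bits=0010111011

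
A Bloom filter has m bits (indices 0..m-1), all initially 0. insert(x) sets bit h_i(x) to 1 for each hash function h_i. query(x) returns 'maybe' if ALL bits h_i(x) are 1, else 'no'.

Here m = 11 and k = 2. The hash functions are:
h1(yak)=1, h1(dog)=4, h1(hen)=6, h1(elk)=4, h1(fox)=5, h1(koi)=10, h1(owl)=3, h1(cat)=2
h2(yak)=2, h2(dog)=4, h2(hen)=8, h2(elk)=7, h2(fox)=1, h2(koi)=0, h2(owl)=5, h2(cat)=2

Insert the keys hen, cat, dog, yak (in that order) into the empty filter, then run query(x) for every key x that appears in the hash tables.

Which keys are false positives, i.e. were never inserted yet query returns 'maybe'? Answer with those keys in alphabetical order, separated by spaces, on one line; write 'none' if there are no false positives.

Start: bits=00000000000
After insert 'hen': sets bits 6 8 -> bits=00000010100
After insert 'cat': sets bits 2 -> bits=00100010100
After insert 'dog': sets bits 4 -> bits=00101010100
After insert 'yak': sets bits 1 2 -> bits=01101010100
Not inserted: elk fox koi owl — query each against bits=01101010100:
query elk: checks bit4=1, bit7=0 (has a 0) -> no => not a false positive
query fox: checks bit1=1, bit5=0 (has a 0) -> no => not a false positive
query koi: checks bit0=0, bit10=0 (has a 0) -> no => not a false positive
query owl: checks bit3=0, bit5=0 (has a 0) -> no => not a false positive
False positives (alphabetical): none

Answer: none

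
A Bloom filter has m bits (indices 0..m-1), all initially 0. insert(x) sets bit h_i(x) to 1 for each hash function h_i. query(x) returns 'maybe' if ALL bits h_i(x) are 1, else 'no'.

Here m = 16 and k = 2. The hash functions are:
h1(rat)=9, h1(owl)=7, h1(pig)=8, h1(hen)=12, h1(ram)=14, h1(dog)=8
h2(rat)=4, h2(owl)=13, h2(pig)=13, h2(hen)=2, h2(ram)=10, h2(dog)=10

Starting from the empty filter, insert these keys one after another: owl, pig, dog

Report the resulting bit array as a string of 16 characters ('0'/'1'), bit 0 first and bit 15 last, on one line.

Start: bits=0000000000000000
After insert 'owl': sets bits 7 13 -> bits=0000000100000100
After insert 'pig': sets bits 8 13 -> bits=0000000110000100
After insert 'dog': sets bits 8 10 -> bits=0000000110100100

Answer: 0000000110100100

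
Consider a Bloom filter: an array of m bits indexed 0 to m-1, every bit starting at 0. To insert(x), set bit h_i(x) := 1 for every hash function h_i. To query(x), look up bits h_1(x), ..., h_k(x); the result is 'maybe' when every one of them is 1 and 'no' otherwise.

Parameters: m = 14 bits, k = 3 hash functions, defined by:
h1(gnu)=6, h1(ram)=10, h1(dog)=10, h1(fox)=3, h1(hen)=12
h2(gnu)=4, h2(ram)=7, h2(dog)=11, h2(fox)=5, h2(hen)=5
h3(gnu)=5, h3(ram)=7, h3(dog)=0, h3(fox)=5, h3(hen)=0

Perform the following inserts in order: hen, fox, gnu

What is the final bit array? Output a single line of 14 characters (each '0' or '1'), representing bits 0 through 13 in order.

Answer: 10011110000010

Derivation:
Start: bits=00000000000000
After insert 'hen': sets bits 0 5 12 -> bits=10000100000010
After insert 'fox': sets bits 3 5 -> bits=10010100000010
After insert 'gnu': sets bits 4 5 6 -> bits=10011110000010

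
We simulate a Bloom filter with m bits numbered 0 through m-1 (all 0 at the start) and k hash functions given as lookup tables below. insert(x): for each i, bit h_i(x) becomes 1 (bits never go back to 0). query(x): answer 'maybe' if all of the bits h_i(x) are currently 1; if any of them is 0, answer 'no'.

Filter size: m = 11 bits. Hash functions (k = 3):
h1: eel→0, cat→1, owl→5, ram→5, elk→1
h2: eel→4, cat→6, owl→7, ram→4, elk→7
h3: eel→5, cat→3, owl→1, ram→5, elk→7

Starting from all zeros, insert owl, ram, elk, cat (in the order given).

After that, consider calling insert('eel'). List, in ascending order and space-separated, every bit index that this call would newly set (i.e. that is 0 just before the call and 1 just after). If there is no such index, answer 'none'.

Start: bits=00000000000
After insert 'owl': sets bits 1 5 7 -> bits=01000101000
After insert 'ram': sets bits 4 5 -> bits=01001101000
After insert 'elk': sets bits 1 7 -> bits=01001101000
After insert 'cat': sets bits 1 3 6 -> bits=01011111000
insert 'eel' would touch bits 0 4 5; currently bit0=0, bit4=1, bit5=1
Bits that are 0 among those (would change 0->1): 0

Answer: 0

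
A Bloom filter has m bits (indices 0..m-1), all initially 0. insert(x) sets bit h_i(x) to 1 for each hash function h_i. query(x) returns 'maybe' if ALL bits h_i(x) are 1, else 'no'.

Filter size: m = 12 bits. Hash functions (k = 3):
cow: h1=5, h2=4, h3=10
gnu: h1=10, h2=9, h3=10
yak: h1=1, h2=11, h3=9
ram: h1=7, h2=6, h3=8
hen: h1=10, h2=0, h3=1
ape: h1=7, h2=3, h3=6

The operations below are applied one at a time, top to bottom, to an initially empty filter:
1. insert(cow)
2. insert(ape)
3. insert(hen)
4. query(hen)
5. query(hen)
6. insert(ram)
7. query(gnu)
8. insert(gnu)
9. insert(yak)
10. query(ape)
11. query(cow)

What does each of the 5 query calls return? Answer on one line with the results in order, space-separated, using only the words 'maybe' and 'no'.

Start: bits=000000000000
Op 1: insert cow -> sets bits 4 5 10 -> bits=000011000010
Op 2: insert ape -> sets bits 3 6 7 -> bits=000111110010
Op 3: insert hen -> sets bits 0 1 10 -> bits=110111110010
Op 4: query hen -> checks bit0=1, bit1=1, bit10=1 (all 1) -> maybe
Op 5: query hen -> checks bit0=1, bit1=1, bit10=1 (all 1) -> maybe
Op 6: insert ram -> sets bits 6 7 8 -> bits=110111111010
Op 7: query gnu -> checks bit9=0, bit10=1 (has a 0) -> no
Op 8: insert gnu -> sets bits 9 10 -> bits=110111111110
Op 9: insert yak -> sets bits 1 9 11 -> bits=110111111111
Op 10: query ape -> checks bit3=1, bit6=1, bit7=1 (all 1) -> maybe
Op 11: query cow -> checks bit4=1, bit5=1, bit10=1 (all 1) -> maybe
Query results in order: maybe maybe no maybe maybe

Answer: maybe maybe no maybe maybe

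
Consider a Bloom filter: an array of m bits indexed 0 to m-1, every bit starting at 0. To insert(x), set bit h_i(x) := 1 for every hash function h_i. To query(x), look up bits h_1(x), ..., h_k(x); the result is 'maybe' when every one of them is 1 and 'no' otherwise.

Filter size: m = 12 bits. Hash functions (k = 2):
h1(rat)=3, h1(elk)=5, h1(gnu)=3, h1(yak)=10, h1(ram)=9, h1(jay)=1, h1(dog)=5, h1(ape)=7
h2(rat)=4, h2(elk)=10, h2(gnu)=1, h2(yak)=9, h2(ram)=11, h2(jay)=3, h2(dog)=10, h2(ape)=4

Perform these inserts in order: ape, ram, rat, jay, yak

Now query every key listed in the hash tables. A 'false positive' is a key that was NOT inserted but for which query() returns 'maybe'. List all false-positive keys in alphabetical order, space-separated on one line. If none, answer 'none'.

Answer: gnu

Derivation:
Start: bits=000000000000
After insert 'ape': sets bits 4 7 -> bits=000010010000
After insert 'ram': sets bits 9 11 -> bits=000010010101
After insert 'rat': sets bits 3 4 -> bits=000110010101
After insert 'jay': sets bits 1 3 -> bits=010110010101
After insert 'yak': sets bits 9 10 -> bits=010110010111
Not inserted: dog elk gnu — query each against bits=010110010111:
query dog: checks bit5=0, bit10=1 (has a 0) -> no => not a false positive
query elk: checks bit5=0, bit10=1 (has a 0) -> no => not a false positive
query gnu: checks bit1=1, bit3=1 (all 1) -> maybe => FALSE POSITIVE
False positives (alphabetical): gnu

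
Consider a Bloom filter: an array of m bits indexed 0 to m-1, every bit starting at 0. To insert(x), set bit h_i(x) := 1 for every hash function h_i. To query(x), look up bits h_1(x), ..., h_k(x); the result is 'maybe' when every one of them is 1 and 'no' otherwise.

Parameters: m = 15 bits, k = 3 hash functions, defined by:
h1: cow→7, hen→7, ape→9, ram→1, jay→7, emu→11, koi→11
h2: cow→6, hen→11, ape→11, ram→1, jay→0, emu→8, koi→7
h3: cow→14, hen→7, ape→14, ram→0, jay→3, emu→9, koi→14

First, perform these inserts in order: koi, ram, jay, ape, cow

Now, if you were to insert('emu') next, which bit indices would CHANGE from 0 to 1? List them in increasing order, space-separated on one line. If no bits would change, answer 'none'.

Start: bits=000000000000000
After insert 'koi': sets bits 7 11 14 -> bits=000000010001001
After insert 'ram': sets bits 0 1 -> bits=110000010001001
After insert 'jay': sets bits 0 3 7 -> bits=110100010001001
After insert 'ape': sets bits 9 11 14 -> bits=110100010101001
After insert 'cow': sets bits 6 7 14 -> bits=110100110101001
insert 'emu' would touch bits 8 9 11; currently bit8=0, bit9=1, bit11=1
Bits that are 0 among those (would change 0->1): 8

Answer: 8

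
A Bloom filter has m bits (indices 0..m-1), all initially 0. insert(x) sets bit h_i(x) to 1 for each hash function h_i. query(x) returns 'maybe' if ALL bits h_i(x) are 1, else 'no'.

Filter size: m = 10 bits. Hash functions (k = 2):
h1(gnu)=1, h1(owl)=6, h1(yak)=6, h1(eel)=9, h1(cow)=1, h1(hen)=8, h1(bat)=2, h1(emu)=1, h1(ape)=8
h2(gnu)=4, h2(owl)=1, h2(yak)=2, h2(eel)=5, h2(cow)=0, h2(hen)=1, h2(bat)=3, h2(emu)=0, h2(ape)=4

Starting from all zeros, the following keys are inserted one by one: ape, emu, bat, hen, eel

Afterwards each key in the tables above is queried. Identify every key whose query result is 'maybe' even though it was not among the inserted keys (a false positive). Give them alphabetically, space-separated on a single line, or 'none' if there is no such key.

Start: bits=0000000000
After insert 'ape': sets bits 4 8 -> bits=0000100010
After insert 'emu': sets bits 0 1 -> bits=1100100010
After insert 'bat': sets bits 2 3 -> bits=1111100010
After insert 'hen': sets bits 1 8 -> bits=1111100010
After insert 'eel': sets bits 5 9 -> bits=1111110011
Not inserted: cow gnu owl yak — query each against bits=1111110011:
query cow: checks bit0=1, bit1=1 (all 1) -> maybe => FALSE POSITIVE
query gnu: checks bit1=1, bit4=1 (all 1) -> maybe => FALSE POSITIVE
query owl: checks bit1=1, bit6=0 (has a 0) -> no => not a false positive
query yak: checks bit2=1, bit6=0 (has a 0) -> no => not a false positive
False positives (alphabetical): cow gnu

Answer: cow gnu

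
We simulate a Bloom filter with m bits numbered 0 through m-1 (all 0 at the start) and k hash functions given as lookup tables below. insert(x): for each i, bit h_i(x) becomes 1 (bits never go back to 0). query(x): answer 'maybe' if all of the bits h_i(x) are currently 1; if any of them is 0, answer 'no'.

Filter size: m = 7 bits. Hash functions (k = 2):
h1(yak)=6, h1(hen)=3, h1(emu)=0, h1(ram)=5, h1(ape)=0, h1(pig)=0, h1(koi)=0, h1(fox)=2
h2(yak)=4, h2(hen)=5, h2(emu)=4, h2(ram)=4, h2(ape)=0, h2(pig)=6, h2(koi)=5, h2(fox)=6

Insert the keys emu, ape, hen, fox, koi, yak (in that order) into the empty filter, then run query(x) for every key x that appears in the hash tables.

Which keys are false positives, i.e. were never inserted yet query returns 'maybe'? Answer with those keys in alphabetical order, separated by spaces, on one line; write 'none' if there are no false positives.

Answer: pig ram

Derivation:
Start: bits=0000000
After insert 'emu': sets bits 0 4 -> bits=1000100
After insert 'ape': sets bits 0 -> bits=1000100
After insert 'hen': sets bits 3 5 -> bits=1001110
After insert 'fox': sets bits 2 6 -> bits=1011111
After insert 'koi': sets bits 0 5 -> bits=1011111
After insert 'yak': sets bits 4 6 -> bits=1011111
Not inserted: pig ram — query each against bits=1011111:
query pig: checks bit0=1, bit6=1 (all 1) -> maybe => FALSE POSITIVE
query ram: checks bit4=1, bit5=1 (all 1) -> maybe => FALSE POSITIVE
False positives (alphabetical): pig ram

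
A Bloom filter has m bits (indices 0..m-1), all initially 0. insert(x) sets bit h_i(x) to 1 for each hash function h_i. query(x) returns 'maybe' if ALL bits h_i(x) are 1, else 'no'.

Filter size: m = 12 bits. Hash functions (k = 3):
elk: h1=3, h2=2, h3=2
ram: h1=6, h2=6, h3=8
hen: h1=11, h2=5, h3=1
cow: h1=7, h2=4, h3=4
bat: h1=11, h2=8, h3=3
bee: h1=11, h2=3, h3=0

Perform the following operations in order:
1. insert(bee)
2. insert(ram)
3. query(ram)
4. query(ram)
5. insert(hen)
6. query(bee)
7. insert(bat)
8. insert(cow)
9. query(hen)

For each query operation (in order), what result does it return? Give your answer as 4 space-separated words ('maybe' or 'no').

Answer: maybe maybe maybe maybe

Derivation:
Start: bits=000000000000
Op 1: insert bee -> sets bits 0 3 11 -> bits=100100000001
Op 2: insert ram -> sets bits 6 8 -> bits=100100101001
Op 3: query ram -> checks bit6=1, bit8=1 (all 1) -> maybe
Op 4: query ram -> checks bit6=1, bit8=1 (all 1) -> maybe
Op 5: insert hen -> sets bits 1 5 11 -> bits=110101101001
Op 6: query bee -> checks bit0=1, bit3=1, bit11=1 (all 1) -> maybe
Op 7: insert bat -> sets bits 3 8 11 -> bits=110101101001
Op 8: insert cow -> sets bits 4 7 -> bits=110111111001
Op 9: query hen -> checks bit1=1, bit5=1, bit11=1 (all 1) -> maybe
Query results in order: maybe maybe maybe maybe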